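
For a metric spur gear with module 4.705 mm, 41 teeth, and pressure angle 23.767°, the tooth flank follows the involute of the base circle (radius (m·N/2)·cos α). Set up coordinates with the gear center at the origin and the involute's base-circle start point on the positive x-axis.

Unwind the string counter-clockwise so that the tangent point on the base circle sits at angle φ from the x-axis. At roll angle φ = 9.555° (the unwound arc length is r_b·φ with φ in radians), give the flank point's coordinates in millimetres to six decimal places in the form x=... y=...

x=89.491502 y=0.136088

pitch radius r_p = m·N/2 = 4.705·41/2 = 96.452500
base radius r_b = r_p·cos α = 96.452500·cos 23.767° = 88.272551
roll angle φ = 9.555° = 0.16676621 rad
x = r_b·(cos φ + φ·sin φ) = 88.272551·(0.98612671 + 0.16676621·0.16599430) = 89.491502
y = r_b·(sin φ − φ·cos φ) = 88.272551·(0.16599430 − 0.16676621·0.98612671) = 0.136088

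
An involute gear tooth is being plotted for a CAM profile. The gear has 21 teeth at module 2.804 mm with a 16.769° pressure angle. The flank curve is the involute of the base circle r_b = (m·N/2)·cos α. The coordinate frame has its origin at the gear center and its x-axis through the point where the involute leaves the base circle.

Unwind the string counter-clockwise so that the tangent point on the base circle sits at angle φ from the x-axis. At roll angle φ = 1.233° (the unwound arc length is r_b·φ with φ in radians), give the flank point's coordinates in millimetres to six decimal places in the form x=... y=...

x=28.196527 y=0.000094

pitch radius r_p = m·N/2 = 2.804·21/2 = 29.442000
base radius r_b = r_p·cos α = 29.442000·cos 16.769° = 28.190001
roll angle φ = 1.233° = 0.02151991 rad
x = r_b·(cos φ + φ·sin φ) = 28.190001·(0.99976846 + 0.02151991·0.02151825) = 28.196527
y = r_b·(sin φ − φ·cos φ) = 28.190001·(0.02151825 − 0.02151991·0.99976846) = 0.000094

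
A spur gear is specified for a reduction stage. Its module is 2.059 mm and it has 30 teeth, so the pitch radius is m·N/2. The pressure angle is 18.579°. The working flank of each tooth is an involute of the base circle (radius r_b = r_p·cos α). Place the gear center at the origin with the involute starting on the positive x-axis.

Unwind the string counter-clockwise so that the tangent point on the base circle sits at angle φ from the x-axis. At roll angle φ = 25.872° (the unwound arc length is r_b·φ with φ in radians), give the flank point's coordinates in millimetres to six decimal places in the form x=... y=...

pitch radius r_p = m·N/2 = 2.059·30/2 = 30.885000
base radius r_b = r_p·cos α = 30.885000·cos 18.579° = 29.275436
roll angle φ = 25.872° = 0.45155158 rad
x = r_b·(cos φ + φ·sin φ) = 29.275436·(0.89977113 + 0.45155158·0.43636213) = 32.109624
y = r_b·(sin φ − φ·cos φ) = 29.275436·(0.43636213 − 0.45155158·0.89977113) = 0.880285

x=32.109624 y=0.880285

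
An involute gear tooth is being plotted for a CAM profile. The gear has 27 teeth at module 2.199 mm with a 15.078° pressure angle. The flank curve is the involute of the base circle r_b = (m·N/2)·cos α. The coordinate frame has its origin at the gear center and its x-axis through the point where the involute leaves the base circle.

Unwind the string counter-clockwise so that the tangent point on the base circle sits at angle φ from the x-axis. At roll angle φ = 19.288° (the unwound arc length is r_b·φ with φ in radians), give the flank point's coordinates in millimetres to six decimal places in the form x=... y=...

pitch radius r_p = m·N/2 = 2.199·27/2 = 29.686500
base radius r_b = r_p·cos α = 29.686500·cos 15.078° = 28.664471
roll angle φ = 19.288° = 0.33663911 rad
x = r_b·(cos φ + φ·sin φ) = 28.664471·(0.94387015 + 0.33663911·0.33031672) = 30.242956
y = r_b·(sin φ − φ·cos φ) = 28.664471·(0.33031672 − 0.33663911·0.94387015) = 0.360402

x=30.242956 y=0.360402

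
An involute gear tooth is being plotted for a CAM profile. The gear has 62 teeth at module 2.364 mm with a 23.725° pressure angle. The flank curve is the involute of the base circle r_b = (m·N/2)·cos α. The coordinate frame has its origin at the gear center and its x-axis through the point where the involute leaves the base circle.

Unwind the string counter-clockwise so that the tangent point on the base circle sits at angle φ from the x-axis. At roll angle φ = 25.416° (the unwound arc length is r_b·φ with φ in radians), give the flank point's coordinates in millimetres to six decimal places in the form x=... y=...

pitch radius r_p = m·N/2 = 2.364·62/2 = 73.284000
base radius r_b = r_p·cos α = 73.284000·cos 23.725° = 67.090558
roll angle φ = 25.416° = 0.44359288 rad
x = r_b·(cos φ + φ·sin φ) = 67.090558·(0.90321548 + 0.44359288·0.42918738) = 73.370231
y = r_b·(sin φ − φ·cos φ) = 67.090558·(0.42918738 − 0.44359288·0.90321548) = 1.913920

x=73.370231 y=1.913920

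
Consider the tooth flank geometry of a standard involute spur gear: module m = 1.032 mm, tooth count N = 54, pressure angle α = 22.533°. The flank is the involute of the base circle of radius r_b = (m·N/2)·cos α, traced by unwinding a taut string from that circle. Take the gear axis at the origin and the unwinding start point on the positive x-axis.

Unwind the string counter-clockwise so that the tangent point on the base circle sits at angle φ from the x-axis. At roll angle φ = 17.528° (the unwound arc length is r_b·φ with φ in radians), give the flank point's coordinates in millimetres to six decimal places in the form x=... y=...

x=26.913130 y=0.243329

pitch radius r_p = m·N/2 = 1.032·54/2 = 27.864000
base radius r_b = r_p·cos α = 27.864000·cos 22.533° = 25.736834
roll angle φ = 17.528° = 0.30592131 rad
x = r_b·(cos φ + φ·sin φ) = 25.736834·(0.95356988 + 0.30592131·0.30117184) = 26.913130
y = r_b·(sin φ − φ·cos φ) = 25.736834·(0.30117184 − 0.30592131·0.95356988) = 0.243329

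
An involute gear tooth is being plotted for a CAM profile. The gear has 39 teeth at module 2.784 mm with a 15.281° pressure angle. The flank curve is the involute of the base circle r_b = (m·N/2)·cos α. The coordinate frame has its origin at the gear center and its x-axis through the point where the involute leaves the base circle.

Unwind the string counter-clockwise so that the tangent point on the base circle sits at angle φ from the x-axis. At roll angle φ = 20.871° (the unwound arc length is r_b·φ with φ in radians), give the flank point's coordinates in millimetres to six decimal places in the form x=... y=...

x=55.728653 y=0.832604

pitch radius r_p = m·N/2 = 2.784·39/2 = 54.288000
base radius r_b = r_p·cos α = 54.288000·cos 15.281° = 52.368641
roll angle φ = 20.871° = 0.36426767 rad
x = r_b·(cos φ + φ·sin φ) = 52.368641·(0.93438492 + 0.36426767·0.35626511) = 55.728653
y = r_b·(sin φ − φ·cos φ) = 52.368641·(0.35626511 − 0.36426767·0.93438492) = 0.832604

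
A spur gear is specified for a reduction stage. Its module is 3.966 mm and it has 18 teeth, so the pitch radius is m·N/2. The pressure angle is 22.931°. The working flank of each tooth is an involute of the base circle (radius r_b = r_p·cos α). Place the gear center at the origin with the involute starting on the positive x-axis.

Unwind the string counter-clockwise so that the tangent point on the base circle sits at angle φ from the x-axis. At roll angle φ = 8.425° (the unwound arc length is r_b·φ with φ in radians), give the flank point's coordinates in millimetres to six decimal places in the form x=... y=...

pitch radius r_p = m·N/2 = 3.966·18/2 = 35.694000
base radius r_b = r_p·cos α = 35.694000·cos 22.931° = 32.873272
roll angle φ = 8.425° = 0.14704399 rad
x = r_b·(cos φ + φ·sin φ) = 32.873272·(0.98920850 + 0.14704399·0.14651467) = 33.226745
y = r_b·(sin φ − φ·cos φ) = 32.873272·(0.14651467 − 0.14704399·0.98920850) = 0.034764

x=33.226745 y=0.034764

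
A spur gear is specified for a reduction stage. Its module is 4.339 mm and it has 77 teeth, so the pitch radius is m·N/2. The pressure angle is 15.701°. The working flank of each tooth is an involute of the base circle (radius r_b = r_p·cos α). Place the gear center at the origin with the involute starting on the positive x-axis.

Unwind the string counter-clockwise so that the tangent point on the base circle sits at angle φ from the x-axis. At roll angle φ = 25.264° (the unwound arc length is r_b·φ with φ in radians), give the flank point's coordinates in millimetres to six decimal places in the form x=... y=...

pitch radius r_p = m·N/2 = 4.339·77/2 = 167.051500
base radius r_b = r_p·cos α = 167.051500·cos 15.701° = 160.818311
roll angle φ = 25.264° = 0.44093998 rad
x = r_b·(cos φ + φ·sin φ) = 160.818311·(0.90435089 + 0.44093998·0.42678973) = 175.700364
y = r_b·(sin φ − φ·cos φ) = 160.818311·(0.42678973 − 0.44093998·0.90435089) = 4.506975

x=175.700364 y=4.506975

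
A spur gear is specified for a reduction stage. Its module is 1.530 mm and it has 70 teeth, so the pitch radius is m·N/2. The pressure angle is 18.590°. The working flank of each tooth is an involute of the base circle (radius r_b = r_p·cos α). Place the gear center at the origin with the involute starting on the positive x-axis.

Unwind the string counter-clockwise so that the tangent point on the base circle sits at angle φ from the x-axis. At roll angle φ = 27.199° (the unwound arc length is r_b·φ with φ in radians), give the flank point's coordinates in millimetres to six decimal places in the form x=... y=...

x=56.156765 y=1.769450

pitch radius r_p = m·N/2 = 1.530·70/2 = 53.550000
base radius r_b = r_p·cos α = 53.550000·cos 18.590° = 50.755979
roll angle φ = 27.199° = 0.47471210 rad
x = r_b·(cos φ + φ·sin φ) = 50.755979·(0.88942435 + 0.47471210·0.45708240) = 56.156765
y = r_b·(sin φ − φ·cos φ) = 50.755979·(0.45708240 − 0.47471210·0.88942435) = 1.769450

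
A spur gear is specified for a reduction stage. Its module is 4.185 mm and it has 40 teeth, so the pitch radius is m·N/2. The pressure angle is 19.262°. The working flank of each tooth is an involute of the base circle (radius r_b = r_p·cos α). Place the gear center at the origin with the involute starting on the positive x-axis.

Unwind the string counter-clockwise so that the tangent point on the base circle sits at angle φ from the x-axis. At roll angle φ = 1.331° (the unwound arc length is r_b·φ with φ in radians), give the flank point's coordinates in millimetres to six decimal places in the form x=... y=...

x=79.035787 y=0.000330

pitch radius r_p = m·N/2 = 4.185·40/2 = 83.700000
base radius r_b = r_p·cos α = 83.700000·cos 19.262° = 79.014470
roll angle φ = 1.331° = 0.02323033 rad
x = r_b·(cos φ + φ·sin φ) = 79.014470·(0.99973019 + 0.02323033·0.02322824) = 79.035787
y = r_b·(sin φ − φ·cos φ) = 79.014470·(0.02322824 − 0.02323033·0.99973019) = 0.000330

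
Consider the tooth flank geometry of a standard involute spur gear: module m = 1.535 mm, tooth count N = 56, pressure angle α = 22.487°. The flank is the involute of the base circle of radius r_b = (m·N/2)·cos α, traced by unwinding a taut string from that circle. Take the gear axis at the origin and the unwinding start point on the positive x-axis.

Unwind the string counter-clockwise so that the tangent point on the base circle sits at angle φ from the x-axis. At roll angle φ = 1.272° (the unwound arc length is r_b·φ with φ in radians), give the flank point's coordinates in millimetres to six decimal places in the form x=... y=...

pitch radius r_p = m·N/2 = 1.535·56/2 = 42.980000
base radius r_b = r_p·cos α = 42.980000·cos 22.487° = 39.712073
roll angle φ = 1.272° = 0.02220059 rad
x = r_b·(cos φ + φ·sin φ) = 39.712073·(0.99975358 + 0.02220059·0.02219876) = 39.721858
y = r_b·(sin φ − φ·cos φ) = 39.712073·(0.02219876 − 0.02220059·0.99975358) = 0.000145

x=39.721858 y=0.000145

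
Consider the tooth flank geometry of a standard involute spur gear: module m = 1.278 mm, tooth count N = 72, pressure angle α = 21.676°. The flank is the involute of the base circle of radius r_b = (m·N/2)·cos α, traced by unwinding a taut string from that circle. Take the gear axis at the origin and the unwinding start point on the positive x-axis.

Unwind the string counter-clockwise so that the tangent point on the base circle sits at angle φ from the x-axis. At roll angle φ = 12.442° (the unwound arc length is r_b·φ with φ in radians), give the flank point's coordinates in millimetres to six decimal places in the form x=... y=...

x=43.750865 y=0.145250

pitch radius r_p = m·N/2 = 1.278·72/2 = 46.008000
base radius r_b = r_p·cos α = 46.008000·cos 21.676° = 42.754653
roll angle φ = 12.442° = 0.21715387 rad
x = r_b·(cos φ + φ·sin φ) = 42.754653·(0.97651461 + 0.21715387·0.21545121) = 43.750865
y = r_b·(sin φ − φ·cos φ) = 42.754653·(0.21545121 − 0.21715387·0.97651461) = 0.145250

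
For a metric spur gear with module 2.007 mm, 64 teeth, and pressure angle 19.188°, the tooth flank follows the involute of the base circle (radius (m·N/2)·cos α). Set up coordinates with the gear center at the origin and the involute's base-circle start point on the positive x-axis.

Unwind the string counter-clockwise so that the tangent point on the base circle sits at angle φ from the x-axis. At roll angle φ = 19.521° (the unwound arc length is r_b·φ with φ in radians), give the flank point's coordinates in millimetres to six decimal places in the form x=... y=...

x=64.075031 y=0.790390

pitch radius r_p = m·N/2 = 2.007·64/2 = 64.224000
base radius r_b = r_p·cos α = 64.224000·cos 19.188° = 60.656050
roll angle φ = 19.521° = 0.34070572 rad
x = r_b·(cos φ + φ·sin φ) = 60.656050·(0.94251908 + 0.34070572·0.33415233) = 64.075031
y = r_b·(sin φ − φ·cos φ) = 60.656050·(0.33415233 − 0.34070572·0.94251908) = 0.790390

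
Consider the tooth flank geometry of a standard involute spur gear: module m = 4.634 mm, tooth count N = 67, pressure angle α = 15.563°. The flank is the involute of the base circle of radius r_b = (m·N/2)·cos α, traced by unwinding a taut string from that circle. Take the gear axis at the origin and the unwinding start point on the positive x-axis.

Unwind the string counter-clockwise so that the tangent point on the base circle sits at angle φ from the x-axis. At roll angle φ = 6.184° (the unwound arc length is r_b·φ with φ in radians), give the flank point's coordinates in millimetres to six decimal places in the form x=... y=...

x=150.415835 y=0.062603

pitch radius r_p = m·N/2 = 4.634·67/2 = 155.239000
base radius r_b = r_p·cos α = 155.239000·cos 15.563° = 149.547321
roll angle φ = 6.184° = 0.10793116 rad
x = r_b·(cos φ + φ·sin φ) = 149.547321·(0.99418108 + 0.10793116·0.10772173) = 150.415835
y = r_b·(sin φ − φ·cos φ) = 149.547321·(0.10772173 − 0.10793116·0.99418108) = 0.062603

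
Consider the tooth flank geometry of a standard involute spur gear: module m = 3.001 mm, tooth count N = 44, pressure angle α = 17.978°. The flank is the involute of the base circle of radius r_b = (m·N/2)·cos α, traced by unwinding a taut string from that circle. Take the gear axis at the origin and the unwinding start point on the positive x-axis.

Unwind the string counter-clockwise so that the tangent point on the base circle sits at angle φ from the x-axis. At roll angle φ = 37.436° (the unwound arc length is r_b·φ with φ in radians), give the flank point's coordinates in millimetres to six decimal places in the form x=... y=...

x=74.805992 y=5.593369

pitch radius r_p = m·N/2 = 3.001·44/2 = 66.022000
base radius r_b = r_p·cos α = 66.022000·cos 17.978° = 62.798482
roll angle φ = 37.436° = 0.65338146 rad
x = r_b·(cos φ + φ·sin φ) = 62.798482·(0.79403284 + 0.65338146·0.60787487) = 74.805992
y = r_b·(sin φ − φ·cos φ) = 62.798482·(0.60787487 − 0.65338146·0.79403284) = 5.593369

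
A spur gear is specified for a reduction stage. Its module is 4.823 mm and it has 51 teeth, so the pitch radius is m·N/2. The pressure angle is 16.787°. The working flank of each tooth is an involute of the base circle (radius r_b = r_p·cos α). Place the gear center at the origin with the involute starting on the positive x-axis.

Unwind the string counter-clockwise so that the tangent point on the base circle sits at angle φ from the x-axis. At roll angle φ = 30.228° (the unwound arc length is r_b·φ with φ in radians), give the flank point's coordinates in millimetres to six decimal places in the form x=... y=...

x=133.009248 y=5.604626

pitch radius r_p = m·N/2 = 4.823·51/2 = 122.986500
base radius r_b = r_p·cos α = 122.986500·cos 16.787° = 117.745437
roll angle φ = 30.228° = 0.52757813 rad
x = r_b·(cos φ + φ·sin φ) = 117.745437·(0.86402888 + 0.52757813·0.50344225) = 133.009248
y = r_b·(sin φ − φ·cos φ) = 117.745437·(0.50344225 − 0.52757813·0.86402888) = 5.604626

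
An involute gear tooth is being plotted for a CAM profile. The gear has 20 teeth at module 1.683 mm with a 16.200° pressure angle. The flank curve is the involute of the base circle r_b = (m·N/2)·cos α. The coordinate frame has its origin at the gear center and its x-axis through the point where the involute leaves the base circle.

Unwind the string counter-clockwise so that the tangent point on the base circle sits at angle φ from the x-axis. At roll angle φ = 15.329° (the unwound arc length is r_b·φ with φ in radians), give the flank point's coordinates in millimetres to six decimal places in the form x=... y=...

pitch radius r_p = m·N/2 = 1.683·20/2 = 16.830000
base radius r_b = r_p·cos α = 16.830000·cos 16.200° = 16.161743
roll angle φ = 15.329° = 0.26754152 rad
x = r_b·(cos φ + φ·sin φ) = 16.161743·(0.96442374 + 0.26754152·0.26436122) = 16.729850
y = r_b·(sin φ − φ·cos φ) = 16.161743·(0.26436122 − 0.26754152·0.96442374) = 0.102430

x=16.729850 y=0.102430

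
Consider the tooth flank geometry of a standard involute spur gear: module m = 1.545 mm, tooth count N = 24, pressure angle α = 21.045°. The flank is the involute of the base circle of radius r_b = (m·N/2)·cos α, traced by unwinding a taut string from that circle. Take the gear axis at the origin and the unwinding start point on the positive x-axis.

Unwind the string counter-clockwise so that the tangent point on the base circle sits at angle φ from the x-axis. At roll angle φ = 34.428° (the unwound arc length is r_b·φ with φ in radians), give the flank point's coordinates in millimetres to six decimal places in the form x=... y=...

x=20.150764 y=1.206742

pitch radius r_p = m·N/2 = 1.545·24/2 = 18.540000
base radius r_b = r_p·cos α = 18.540000·cos 21.045° = 17.303357
roll angle φ = 34.428° = 0.60088195 rad
x = r_b·(cos φ + φ·sin φ) = 17.303357·(0.82483730 + 0.60088195·0.56537016) = 20.150764
y = r_b·(sin φ − φ·cos φ) = 17.303357·(0.56537016 − 0.60088195·0.82483730) = 1.206742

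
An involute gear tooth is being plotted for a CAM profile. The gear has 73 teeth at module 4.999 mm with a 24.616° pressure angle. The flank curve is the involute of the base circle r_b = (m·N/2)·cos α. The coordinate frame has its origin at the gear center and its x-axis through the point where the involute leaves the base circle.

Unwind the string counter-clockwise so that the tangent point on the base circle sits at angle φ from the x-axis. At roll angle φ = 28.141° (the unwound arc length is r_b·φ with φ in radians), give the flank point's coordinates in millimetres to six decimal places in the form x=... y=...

pitch radius r_p = m·N/2 = 4.999·73/2 = 182.463500
base radius r_b = r_p·cos α = 182.463500·cos 24.616° = 165.881185
roll angle φ = 28.141° = 0.49115310 rad
x = r_b·(cos φ + φ·sin φ) = 165.881185·(0.88178959 + 0.49115310·0.47164300) = 184.698500
y = r_b·(sin φ − φ·cos φ) = 165.881185·(0.47164300 − 0.49115310·0.88178959) = 6.394604

x=184.698500 y=6.394604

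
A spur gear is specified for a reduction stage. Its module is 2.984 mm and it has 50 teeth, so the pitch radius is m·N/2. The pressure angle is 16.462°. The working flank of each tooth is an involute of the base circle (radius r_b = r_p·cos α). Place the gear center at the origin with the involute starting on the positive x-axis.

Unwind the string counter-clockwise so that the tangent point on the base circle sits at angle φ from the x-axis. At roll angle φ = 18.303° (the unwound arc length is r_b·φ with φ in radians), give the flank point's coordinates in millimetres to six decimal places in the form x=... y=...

pitch radius r_p = m·N/2 = 2.984·50/2 = 74.600000
base radius r_b = r_p·cos α = 74.600000·cos 16.462° = 71.541989
roll angle φ = 18.303° = 0.31944761 rad
x = r_b·(cos φ + φ·sin φ) = 71.541989·(0.94940904 + 0.31944761·0.31404217) = 75.099704
y = r_b·(sin φ − φ·cos φ) = 71.541989·(0.31404217 − 0.31944761·0.94940904) = 0.769485

x=75.099704 y=0.769485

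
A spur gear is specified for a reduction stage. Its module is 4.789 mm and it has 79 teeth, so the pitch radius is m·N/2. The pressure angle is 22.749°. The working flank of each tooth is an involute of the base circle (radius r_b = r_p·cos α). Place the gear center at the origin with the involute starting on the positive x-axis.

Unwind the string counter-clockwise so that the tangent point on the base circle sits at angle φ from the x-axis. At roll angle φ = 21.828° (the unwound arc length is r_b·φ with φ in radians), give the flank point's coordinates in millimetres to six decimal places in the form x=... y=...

x=186.653920 y=3.168889

pitch radius r_p = m·N/2 = 4.789·79/2 = 189.165500
base radius r_b = r_p·cos α = 189.165500·cos 22.749° = 174.449885
roll angle φ = 21.828° = 0.38097047 rad
x = r_b·(cos φ + φ·sin φ) = 174.449885·(0.92830423 + 0.38097047·0.37182153) = 186.653920
y = r_b·(sin φ − φ·cos φ) = 174.449885·(0.37182153 − 0.38097047·0.92830423) = 3.168889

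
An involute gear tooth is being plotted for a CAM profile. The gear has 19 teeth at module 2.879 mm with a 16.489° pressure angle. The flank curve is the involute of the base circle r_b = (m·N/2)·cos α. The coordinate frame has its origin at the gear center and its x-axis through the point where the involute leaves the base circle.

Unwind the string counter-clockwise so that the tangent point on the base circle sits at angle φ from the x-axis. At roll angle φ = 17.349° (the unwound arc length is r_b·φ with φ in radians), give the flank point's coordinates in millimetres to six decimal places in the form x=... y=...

x=27.400538 y=0.240477

pitch radius r_p = m·N/2 = 2.879·19/2 = 27.350500
base radius r_b = r_p·cos α = 27.350500·cos 16.489° = 26.225690
roll angle φ = 17.349° = 0.30279717 rad
x = r_b·(cos φ + φ·sin φ) = 26.225690·(0.95450613 + 0.30279717·0.29819129) = 27.400538
y = r_b·(sin φ − φ·cos φ) = 26.225690·(0.29819129 − 0.30279717·0.95450613) = 0.240477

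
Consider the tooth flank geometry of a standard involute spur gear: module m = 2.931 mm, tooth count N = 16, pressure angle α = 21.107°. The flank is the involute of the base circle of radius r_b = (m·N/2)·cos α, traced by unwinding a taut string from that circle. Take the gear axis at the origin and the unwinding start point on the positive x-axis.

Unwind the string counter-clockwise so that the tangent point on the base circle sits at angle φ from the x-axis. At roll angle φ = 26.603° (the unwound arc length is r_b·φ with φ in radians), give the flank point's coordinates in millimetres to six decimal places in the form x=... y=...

pitch radius r_p = m·N/2 = 2.931·16/2 = 23.448000
base radius r_b = r_p·cos α = 23.448000·cos 21.107° = 21.874863
roll angle φ = 26.603° = 0.46430994 rad
x = r_b·(cos φ + φ·sin φ) = 21.874863·(0.89413079 + 0.46430994·0.44780591) = 24.107226
y = r_b·(sin φ − φ·cos φ) = 21.874863·(0.44780591 − 0.46430994·0.89413079) = 0.714260

x=24.107226 y=0.714260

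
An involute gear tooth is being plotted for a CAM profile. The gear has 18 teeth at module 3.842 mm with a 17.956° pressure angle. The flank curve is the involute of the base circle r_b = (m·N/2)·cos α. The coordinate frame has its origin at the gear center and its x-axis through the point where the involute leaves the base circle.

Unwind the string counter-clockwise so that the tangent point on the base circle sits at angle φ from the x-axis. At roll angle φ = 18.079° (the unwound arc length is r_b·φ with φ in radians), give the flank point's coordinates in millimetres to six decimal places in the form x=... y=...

x=34.490818 y=0.341050

pitch radius r_p = m·N/2 = 3.842·18/2 = 34.578000
base radius r_b = r_p·cos α = 34.578000·cos 17.956° = 32.893828
roll angle φ = 18.079° = 0.31553808 rad
x = r_b·(cos φ + φ·sin φ) = 32.893828·(0.95062954 + 0.31553808·0.31032803) = 34.490818
y = r_b·(sin φ − φ·cos φ) = 32.893828·(0.31032803 − 0.31553808·0.95062954) = 0.341050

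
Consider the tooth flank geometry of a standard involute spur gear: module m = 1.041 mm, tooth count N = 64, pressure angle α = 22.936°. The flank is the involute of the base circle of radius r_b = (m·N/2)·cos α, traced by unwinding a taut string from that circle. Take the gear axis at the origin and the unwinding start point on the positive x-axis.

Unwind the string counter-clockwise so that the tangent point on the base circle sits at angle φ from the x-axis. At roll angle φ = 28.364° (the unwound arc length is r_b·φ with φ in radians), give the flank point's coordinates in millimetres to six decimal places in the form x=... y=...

pitch radius r_p = m·N/2 = 1.041·64/2 = 33.312000
base radius r_b = r_p·cos α = 33.312000·cos 22.936° = 30.678378
roll angle φ = 28.364° = 0.49504519 rad
x = r_b·(cos φ + φ·sin φ) = 30.678378·(0.87994724 + 0.49504519·0.47507142) = 34.210350
y = r_b·(sin φ − φ·cos φ) = 30.678378·(0.47507142 − 0.49504519·0.87994724) = 1.210500

x=34.210350 y=1.210500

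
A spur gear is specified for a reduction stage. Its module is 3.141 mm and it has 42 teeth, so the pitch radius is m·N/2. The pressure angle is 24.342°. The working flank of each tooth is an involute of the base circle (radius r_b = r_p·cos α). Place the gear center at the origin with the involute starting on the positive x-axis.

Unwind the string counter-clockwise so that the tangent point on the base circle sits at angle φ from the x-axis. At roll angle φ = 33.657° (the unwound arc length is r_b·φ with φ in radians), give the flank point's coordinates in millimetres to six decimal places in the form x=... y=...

pitch radius r_p = m·N/2 = 3.141·42/2 = 65.961000
base radius r_b = r_p·cos α = 65.961000·cos 24.342° = 60.097158
roll angle φ = 33.657° = 0.58742547 rad
x = r_b·(cos φ + φ·sin φ) = 60.097158·(0.83237029 + 0.58742547·0.55421990) = 69.588493
y = r_b·(sin φ − φ·cos φ) = 60.097158·(0.55421990 − 0.58742547·0.83237029) = 3.922204

x=69.588493 y=3.922204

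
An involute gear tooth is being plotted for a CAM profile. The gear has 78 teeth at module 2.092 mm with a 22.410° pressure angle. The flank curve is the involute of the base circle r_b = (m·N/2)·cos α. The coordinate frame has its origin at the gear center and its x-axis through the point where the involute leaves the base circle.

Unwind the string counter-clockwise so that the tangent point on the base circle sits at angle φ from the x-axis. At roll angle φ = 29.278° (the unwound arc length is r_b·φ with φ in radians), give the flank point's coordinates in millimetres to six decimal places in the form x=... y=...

x=84.640467 y=3.267953

pitch radius r_p = m·N/2 = 2.092·78/2 = 81.588000
base radius r_b = r_p·cos α = 81.588000·cos 22.410° = 75.426434
roll angle φ = 29.278° = 0.51099750 rad
x = r_b·(cos φ + φ·sin φ) = 75.426434·(0.87225712 + 0.51099750·0.48904757) = 84.640467
y = r_b·(sin φ − φ·cos φ) = 75.426434·(0.48904757 − 0.51099750·0.87225712) = 3.267953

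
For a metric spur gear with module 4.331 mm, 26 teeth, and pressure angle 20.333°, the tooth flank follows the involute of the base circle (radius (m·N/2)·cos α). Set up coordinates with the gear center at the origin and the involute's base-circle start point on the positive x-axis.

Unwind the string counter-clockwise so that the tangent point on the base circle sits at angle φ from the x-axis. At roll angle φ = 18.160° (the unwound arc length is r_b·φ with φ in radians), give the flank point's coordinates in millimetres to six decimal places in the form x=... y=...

x=55.380309 y=0.554727

pitch radius r_p = m·N/2 = 4.331·26/2 = 56.303000
base radius r_b = r_p·cos α = 56.303000·cos 20.333° = 52.794701
roll angle φ = 18.160° = 0.31695179 rad
x = r_b·(cos φ + φ·sin φ) = 52.794701·(0.95018987 + 0.31695179·0.31167164) = 55.380309
y = r_b·(sin φ − φ·cos φ) = 52.794701·(0.31167164 − 0.31695179·0.95018987) = 0.554727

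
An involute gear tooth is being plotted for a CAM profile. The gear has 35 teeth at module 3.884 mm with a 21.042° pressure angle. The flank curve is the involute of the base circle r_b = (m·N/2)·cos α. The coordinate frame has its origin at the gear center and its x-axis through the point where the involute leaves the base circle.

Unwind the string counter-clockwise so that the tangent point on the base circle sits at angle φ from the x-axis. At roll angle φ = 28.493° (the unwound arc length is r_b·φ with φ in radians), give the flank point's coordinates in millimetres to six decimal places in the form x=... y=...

pitch radius r_p = m·N/2 = 3.884·35/2 = 67.970000
base radius r_b = r_p·cos α = 67.970000·cos 21.042° = 63.437589
roll angle φ = 28.493° = 0.49729666 rad
x = r_b·(cos φ + φ·sin φ) = 63.437589·(0.87887540 + 0.49729666·0.47705139) = 70.803420
y = r_b·(sin φ − φ·cos φ) = 63.437589·(0.47705139 − 0.49729666·0.87887540) = 2.536843

x=70.803420 y=2.536843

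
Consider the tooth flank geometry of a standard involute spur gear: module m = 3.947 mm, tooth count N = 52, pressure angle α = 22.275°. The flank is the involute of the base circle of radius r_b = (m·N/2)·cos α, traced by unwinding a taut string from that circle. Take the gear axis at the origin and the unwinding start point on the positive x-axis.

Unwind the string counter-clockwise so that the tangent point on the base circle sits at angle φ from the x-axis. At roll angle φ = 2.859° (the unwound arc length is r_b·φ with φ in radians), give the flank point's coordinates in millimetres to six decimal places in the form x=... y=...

x=95.082006 y=0.003932

pitch radius r_p = m·N/2 = 3.947·52/2 = 102.622000
base radius r_b = r_p·cos α = 102.622000·cos 22.275° = 94.963854
roll angle φ = 2.859° = 0.04989896 rad
x = r_b·(cos φ + φ·sin φ) = 94.963854·(0.99875531 + 0.04989896·0.04987826) = 95.082006
y = r_b·(sin φ − φ·cos φ) = 94.963854·(0.04987826 − 0.04989896·0.99875531) = 0.003932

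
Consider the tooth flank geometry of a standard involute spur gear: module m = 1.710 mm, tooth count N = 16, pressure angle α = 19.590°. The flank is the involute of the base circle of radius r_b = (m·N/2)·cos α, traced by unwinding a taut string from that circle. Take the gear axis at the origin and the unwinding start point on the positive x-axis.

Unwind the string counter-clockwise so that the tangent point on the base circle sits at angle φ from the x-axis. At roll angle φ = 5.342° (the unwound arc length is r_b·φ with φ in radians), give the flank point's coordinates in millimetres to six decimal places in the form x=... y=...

x=12.944042 y=0.003479

pitch radius r_p = m·N/2 = 1.710·16/2 = 13.680000
base radius r_b = r_p·cos α = 13.680000·cos 19.590° = 12.888147
roll angle φ = 5.342° = 0.09323549 rad
x = r_b·(cos φ + φ·sin φ) = 12.888147·(0.99565672 + 0.09323549·0.09310047) = 12.944042
y = r_b·(sin φ − φ·cos φ) = 12.888147·(0.09310047 − 0.09323549·0.99565672) = 0.003479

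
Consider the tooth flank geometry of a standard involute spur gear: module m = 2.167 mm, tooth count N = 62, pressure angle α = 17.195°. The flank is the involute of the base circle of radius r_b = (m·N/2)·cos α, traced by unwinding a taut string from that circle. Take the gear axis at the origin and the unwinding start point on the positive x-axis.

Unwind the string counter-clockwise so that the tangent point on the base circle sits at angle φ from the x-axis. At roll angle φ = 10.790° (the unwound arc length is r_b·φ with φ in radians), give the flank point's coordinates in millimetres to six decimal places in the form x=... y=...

x=65.302366 y=0.142363

pitch radius r_p = m·N/2 = 2.167·62/2 = 67.177000
base radius r_b = r_p·cos α = 67.177000·cos 17.195° = 64.174468
roll angle φ = 10.790° = 0.18832103 rad
x = r_b·(cos φ + φ·sin φ) = 64.174468·(0.98231994 + 0.18832103·0.18720987) = 65.302366
y = r_b·(sin φ − φ·cos φ) = 64.174468·(0.18720987 − 0.18832103·0.98231994) = 0.142363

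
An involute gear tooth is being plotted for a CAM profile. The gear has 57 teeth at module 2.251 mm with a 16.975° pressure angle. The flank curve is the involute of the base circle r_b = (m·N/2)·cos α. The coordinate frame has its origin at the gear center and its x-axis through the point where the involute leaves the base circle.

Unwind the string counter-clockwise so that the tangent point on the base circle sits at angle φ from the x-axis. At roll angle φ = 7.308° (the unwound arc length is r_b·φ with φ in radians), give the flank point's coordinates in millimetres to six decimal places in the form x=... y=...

pitch radius r_p = m·N/2 = 2.251·57/2 = 64.153500
base radius r_b = r_p·cos α = 64.153500·cos 16.975° = 61.358475
roll angle φ = 7.308° = 0.12754866 rad
x = r_b·(cos φ + φ·sin φ) = 61.358475·(0.99187669 + 0.12754866·0.12720310) = 61.855557
y = r_b·(sin φ − φ·cos φ) = 61.358475·(0.12720310 − 0.12754866·0.99187669) = 0.042372

x=61.855557 y=0.042372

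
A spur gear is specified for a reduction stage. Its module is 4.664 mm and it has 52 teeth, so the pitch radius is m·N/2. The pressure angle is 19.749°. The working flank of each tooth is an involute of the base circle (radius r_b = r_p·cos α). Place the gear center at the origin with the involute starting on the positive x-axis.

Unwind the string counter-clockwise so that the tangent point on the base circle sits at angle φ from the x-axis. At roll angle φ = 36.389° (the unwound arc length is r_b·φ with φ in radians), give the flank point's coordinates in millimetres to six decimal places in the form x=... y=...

pitch radius r_p = m·N/2 = 4.664·52/2 = 121.264000
base radius r_b = r_p·cos α = 121.264000·cos 19.749° = 114.131483
roll angle φ = 36.389° = 0.63510786 rad
x = r_b·(cos φ + φ·sin φ) = 114.131483·(0.80500771 + 0.63510786·0.59326435) = 134.879966
y = r_b·(sin φ − φ·cos φ) = 114.131483·(0.59326435 − 0.63510786·0.80500771) = 9.358510

x=134.879966 y=9.358510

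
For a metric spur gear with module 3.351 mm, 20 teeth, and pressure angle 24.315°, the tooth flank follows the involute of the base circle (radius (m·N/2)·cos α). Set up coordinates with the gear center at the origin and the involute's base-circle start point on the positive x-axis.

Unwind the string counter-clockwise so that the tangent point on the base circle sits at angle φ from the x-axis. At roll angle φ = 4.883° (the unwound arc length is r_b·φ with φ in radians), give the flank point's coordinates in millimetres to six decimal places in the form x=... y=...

pitch radius r_p = m·N/2 = 3.351·20/2 = 33.510000
base radius r_b = r_p·cos α = 33.510000·cos 24.315° = 30.537513
roll angle φ = 4.883° = 0.08522443 rad
x = r_b·(cos φ + φ·sin φ) = 30.537513·(0.99637060 + 0.08522443·0.08512130) = 30.648211
y = r_b·(sin φ − φ·cos φ) = 30.537513·(0.08512130 − 0.08522443·0.99637060) = 0.006296

x=30.648211 y=0.006296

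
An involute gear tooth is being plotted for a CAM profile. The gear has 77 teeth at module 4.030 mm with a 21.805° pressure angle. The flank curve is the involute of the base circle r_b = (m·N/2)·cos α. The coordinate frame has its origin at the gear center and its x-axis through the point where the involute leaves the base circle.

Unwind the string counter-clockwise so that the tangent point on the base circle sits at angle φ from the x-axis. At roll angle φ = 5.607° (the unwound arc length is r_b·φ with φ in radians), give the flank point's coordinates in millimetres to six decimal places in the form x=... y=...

x=144.742321 y=0.044959

pitch radius r_p = m·N/2 = 4.030·77/2 = 155.155000
base radius r_b = r_p·cos α = 155.155000·cos 21.805° = 144.054190
roll angle φ = 5.607° = 0.09786061 rad
x = r_b·(cos φ + φ·sin φ) = 144.054190·(0.99521547 + 0.09786061·0.09770449) = 144.742321
y = r_b·(sin φ − φ·cos φ) = 144.054190·(0.09770449 − 0.09786061·0.99521547) = 0.044959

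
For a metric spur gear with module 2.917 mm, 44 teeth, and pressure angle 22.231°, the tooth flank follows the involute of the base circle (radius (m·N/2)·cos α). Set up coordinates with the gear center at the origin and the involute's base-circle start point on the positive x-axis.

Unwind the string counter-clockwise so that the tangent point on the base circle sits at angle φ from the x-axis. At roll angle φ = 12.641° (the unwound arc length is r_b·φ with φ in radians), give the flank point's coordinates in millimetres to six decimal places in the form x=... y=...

pitch radius r_p = m·N/2 = 2.917·44/2 = 64.174000
base radius r_b = r_p·cos α = 64.174000·cos 22.231° = 59.403691
roll angle φ = 12.641° = 0.22062707 rad
x = r_b·(cos φ + φ·sin φ) = 59.403691·(0.97576041 + 0.22062707·0.21884154) = 60.831921
y = r_b·(sin φ − φ·cos φ) = 59.403691·(0.21884154 − 0.22062707·0.97576041) = 0.211618

x=60.831921 y=0.211618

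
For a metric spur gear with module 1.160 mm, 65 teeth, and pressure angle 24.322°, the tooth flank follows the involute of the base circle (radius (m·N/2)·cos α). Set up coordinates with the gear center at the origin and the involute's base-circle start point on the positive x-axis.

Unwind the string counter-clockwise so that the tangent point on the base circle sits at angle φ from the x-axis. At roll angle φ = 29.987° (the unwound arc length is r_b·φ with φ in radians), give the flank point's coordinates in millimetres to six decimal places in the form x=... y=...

x=38.741696 y=1.597142

pitch radius r_p = m·N/2 = 1.160·65/2 = 37.700000
base radius r_b = r_p·cos α = 37.700000·cos 24.322° = 34.353944
roll angle φ = 29.987° = 0.52337188 rad
x = r_b·(cos φ + φ·sin φ) = 34.353944·(0.86613883 + 0.52337188·0.49980349) = 38.741696
y = r_b·(sin φ − φ·cos φ) = 34.353944·(0.49980349 − 0.52337188·0.86613883) = 1.597142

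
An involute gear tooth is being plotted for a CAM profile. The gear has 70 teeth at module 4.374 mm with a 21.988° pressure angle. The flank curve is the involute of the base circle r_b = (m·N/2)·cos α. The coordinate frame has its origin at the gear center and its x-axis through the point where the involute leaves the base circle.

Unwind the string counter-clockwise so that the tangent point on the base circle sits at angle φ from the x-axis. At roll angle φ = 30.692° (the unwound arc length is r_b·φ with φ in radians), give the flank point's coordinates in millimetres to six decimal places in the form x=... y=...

pitch radius r_p = m·N/2 = 4.374·70/2 = 153.090000
base radius r_b = r_p·cos α = 153.090000·cos 21.988° = 141.954584
roll angle φ = 30.692° = 0.53567645 rad
x = r_b·(cos φ + φ·sin φ) = 141.954584·(0.85992355 + 0.53567645·0.51042285) = 160.883526
y = r_b·(sin φ − φ·cos φ) = 141.954584·(0.51042285 − 0.53567645·0.85992355) = 7.066791

x=160.883526 y=7.066791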